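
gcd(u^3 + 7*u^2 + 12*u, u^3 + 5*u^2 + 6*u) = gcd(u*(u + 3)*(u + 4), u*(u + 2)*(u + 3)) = u^2 + 3*u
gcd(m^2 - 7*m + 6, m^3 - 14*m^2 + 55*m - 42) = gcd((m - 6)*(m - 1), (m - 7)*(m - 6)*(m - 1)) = m^2 - 7*m + 6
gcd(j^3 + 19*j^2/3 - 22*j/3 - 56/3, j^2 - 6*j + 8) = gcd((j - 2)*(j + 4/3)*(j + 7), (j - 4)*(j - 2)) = j - 2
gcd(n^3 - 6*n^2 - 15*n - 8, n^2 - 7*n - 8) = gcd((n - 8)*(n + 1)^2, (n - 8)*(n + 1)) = n^2 - 7*n - 8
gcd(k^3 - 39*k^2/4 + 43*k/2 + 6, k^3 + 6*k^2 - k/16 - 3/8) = k + 1/4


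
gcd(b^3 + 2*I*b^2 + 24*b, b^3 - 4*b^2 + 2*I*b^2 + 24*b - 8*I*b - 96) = b^2 + 2*I*b + 24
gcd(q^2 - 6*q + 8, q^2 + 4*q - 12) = q - 2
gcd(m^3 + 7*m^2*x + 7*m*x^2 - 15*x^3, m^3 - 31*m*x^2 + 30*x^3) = -m + x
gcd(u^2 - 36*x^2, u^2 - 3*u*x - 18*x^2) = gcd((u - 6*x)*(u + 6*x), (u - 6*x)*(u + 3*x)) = -u + 6*x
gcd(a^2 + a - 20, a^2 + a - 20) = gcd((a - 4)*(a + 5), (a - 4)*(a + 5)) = a^2 + a - 20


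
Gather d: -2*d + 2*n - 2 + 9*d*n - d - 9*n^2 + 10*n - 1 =d*(9*n - 3) - 9*n^2 + 12*n - 3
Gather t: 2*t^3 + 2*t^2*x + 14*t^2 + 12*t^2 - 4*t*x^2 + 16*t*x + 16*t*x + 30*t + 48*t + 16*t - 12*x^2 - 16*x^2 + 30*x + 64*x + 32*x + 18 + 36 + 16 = 2*t^3 + t^2*(2*x + 26) + t*(-4*x^2 + 32*x + 94) - 28*x^2 + 126*x + 70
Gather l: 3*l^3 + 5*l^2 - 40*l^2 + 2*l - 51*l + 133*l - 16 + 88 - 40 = 3*l^3 - 35*l^2 + 84*l + 32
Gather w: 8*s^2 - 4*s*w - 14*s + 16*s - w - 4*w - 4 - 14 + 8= 8*s^2 + 2*s + w*(-4*s - 5) - 10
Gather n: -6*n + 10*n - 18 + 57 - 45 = 4*n - 6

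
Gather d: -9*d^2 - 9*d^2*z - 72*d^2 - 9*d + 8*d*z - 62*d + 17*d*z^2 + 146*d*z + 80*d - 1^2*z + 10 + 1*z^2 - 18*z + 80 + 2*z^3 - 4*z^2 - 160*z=d^2*(-9*z - 81) + d*(17*z^2 + 154*z + 9) + 2*z^3 - 3*z^2 - 179*z + 90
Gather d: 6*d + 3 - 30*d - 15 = -24*d - 12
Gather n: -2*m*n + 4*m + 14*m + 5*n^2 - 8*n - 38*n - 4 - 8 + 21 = 18*m + 5*n^2 + n*(-2*m - 46) + 9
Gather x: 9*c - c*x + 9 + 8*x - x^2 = 9*c - x^2 + x*(8 - c) + 9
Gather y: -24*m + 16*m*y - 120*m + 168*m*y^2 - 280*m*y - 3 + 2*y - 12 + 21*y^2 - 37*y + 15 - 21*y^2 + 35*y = 168*m*y^2 - 264*m*y - 144*m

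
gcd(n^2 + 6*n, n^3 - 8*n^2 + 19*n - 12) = 1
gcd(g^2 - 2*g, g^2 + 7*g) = g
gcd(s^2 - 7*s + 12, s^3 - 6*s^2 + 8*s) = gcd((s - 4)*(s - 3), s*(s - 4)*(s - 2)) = s - 4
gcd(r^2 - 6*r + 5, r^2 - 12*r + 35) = r - 5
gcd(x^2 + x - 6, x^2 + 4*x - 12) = x - 2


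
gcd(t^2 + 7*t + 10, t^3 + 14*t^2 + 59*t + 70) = t^2 + 7*t + 10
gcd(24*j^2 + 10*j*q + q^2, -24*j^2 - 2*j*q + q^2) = 4*j + q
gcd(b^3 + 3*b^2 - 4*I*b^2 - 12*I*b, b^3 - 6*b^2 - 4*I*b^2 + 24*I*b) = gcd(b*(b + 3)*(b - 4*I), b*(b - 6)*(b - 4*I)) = b^2 - 4*I*b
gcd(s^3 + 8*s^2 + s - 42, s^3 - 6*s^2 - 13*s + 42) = s^2 + s - 6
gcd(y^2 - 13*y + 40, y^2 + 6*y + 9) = 1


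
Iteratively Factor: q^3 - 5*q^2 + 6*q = (q - 2)*(q^2 - 3*q) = q*(q - 2)*(q - 3)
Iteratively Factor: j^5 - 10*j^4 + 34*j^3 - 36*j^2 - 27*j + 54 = (j - 3)*(j^4 - 7*j^3 + 13*j^2 + 3*j - 18) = (j - 3)*(j - 2)*(j^3 - 5*j^2 + 3*j + 9) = (j - 3)*(j - 2)*(j + 1)*(j^2 - 6*j + 9) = (j - 3)^2*(j - 2)*(j + 1)*(j - 3)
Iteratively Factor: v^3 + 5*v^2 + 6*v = (v + 2)*(v^2 + 3*v) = v*(v + 2)*(v + 3)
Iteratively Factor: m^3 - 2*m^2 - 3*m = (m + 1)*(m^2 - 3*m) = (m - 3)*(m + 1)*(m)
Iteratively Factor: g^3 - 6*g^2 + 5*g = (g)*(g^2 - 6*g + 5) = g*(g - 1)*(g - 5)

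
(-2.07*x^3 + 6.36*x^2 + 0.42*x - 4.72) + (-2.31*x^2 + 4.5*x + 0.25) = -2.07*x^3 + 4.05*x^2 + 4.92*x - 4.47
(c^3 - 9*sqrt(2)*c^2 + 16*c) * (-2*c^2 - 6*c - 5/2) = -2*c^5 - 6*c^4 + 18*sqrt(2)*c^4 - 69*c^3/2 + 54*sqrt(2)*c^3 - 96*c^2 + 45*sqrt(2)*c^2/2 - 40*c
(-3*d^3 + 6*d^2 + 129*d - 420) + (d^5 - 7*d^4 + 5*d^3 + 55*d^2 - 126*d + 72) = d^5 - 7*d^4 + 2*d^3 + 61*d^2 + 3*d - 348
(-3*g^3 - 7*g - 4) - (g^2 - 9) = -3*g^3 - g^2 - 7*g + 5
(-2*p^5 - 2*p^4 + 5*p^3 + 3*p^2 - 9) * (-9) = 18*p^5 + 18*p^4 - 45*p^3 - 27*p^2 + 81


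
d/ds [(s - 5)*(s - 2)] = 2*s - 7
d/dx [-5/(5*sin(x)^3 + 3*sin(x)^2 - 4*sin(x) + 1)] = 5*(15*sin(x)^2 + 6*sin(x) - 4)*cos(x)/(5*sin(x)^3 + 3*sin(x)^2 - 4*sin(x) + 1)^2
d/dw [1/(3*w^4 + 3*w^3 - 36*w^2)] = (-4*w^2/3 - w + 8)/(w^3*(w^2 + w - 12)^2)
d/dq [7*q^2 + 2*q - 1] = 14*q + 2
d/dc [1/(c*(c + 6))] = 2*(-c - 3)/(c^2*(c^2 + 12*c + 36))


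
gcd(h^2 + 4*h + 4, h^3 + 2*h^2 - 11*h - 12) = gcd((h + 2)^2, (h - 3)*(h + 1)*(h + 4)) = 1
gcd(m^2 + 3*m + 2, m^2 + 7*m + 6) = m + 1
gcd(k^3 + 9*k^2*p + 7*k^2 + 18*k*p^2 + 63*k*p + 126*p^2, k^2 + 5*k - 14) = k + 7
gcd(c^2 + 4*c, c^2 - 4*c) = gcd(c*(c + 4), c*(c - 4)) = c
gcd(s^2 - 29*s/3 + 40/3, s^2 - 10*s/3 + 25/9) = s - 5/3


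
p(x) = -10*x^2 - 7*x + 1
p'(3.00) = -67.00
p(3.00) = -110.00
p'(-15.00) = 293.00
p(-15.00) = -2144.00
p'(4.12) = -89.40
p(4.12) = -197.58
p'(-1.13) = 15.60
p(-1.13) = -3.86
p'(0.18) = -10.60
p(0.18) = -0.58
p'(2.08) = -48.60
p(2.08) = -56.82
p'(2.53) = -57.60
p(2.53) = -80.72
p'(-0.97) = 12.40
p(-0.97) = -1.62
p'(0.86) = -24.20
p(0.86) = -12.42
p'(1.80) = -43.00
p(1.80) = -44.00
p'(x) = -20*x - 7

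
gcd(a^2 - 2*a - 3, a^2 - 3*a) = a - 3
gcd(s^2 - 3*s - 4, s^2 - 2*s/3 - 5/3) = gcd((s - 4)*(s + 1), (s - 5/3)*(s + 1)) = s + 1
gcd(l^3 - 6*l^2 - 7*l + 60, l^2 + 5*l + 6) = l + 3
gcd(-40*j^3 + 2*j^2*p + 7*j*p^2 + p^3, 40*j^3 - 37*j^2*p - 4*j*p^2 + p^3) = 5*j + p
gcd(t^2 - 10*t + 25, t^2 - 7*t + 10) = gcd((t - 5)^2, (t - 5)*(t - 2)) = t - 5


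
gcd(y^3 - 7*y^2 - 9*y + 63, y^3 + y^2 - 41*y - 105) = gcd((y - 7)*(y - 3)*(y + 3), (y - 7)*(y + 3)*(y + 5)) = y^2 - 4*y - 21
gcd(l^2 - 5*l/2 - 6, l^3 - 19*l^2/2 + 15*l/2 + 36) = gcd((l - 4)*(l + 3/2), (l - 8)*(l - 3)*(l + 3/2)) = l + 3/2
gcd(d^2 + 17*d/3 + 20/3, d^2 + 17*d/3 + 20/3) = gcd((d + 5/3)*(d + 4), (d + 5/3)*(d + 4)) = d^2 + 17*d/3 + 20/3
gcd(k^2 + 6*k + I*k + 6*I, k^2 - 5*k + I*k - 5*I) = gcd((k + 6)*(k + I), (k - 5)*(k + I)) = k + I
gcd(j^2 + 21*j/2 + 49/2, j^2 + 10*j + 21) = j + 7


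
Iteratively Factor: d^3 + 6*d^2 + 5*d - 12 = (d - 1)*(d^2 + 7*d + 12) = (d - 1)*(d + 4)*(d + 3)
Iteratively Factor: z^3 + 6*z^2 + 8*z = (z + 4)*(z^2 + 2*z) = (z + 2)*(z + 4)*(z)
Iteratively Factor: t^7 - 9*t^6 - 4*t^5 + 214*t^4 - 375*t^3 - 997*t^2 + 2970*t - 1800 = (t - 2)*(t^6 - 7*t^5 - 18*t^4 + 178*t^3 - 19*t^2 - 1035*t + 900) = (t - 2)*(t + 4)*(t^5 - 11*t^4 + 26*t^3 + 74*t^2 - 315*t + 225) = (t - 5)*(t - 2)*(t + 4)*(t^4 - 6*t^3 - 4*t^2 + 54*t - 45) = (t - 5)*(t - 2)*(t + 3)*(t + 4)*(t^3 - 9*t^2 + 23*t - 15) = (t - 5)^2*(t - 2)*(t + 3)*(t + 4)*(t^2 - 4*t + 3) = (t - 5)^2*(t - 3)*(t - 2)*(t + 3)*(t + 4)*(t - 1)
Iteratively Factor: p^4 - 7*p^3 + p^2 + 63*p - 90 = (p + 3)*(p^3 - 10*p^2 + 31*p - 30) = (p - 2)*(p + 3)*(p^2 - 8*p + 15) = (p - 3)*(p - 2)*(p + 3)*(p - 5)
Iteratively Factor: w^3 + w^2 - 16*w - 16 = (w + 4)*(w^2 - 3*w - 4) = (w - 4)*(w + 4)*(w + 1)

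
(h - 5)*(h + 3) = h^2 - 2*h - 15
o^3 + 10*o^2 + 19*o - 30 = (o - 1)*(o + 5)*(o + 6)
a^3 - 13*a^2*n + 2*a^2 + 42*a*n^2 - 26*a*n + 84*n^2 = (a + 2)*(a - 7*n)*(a - 6*n)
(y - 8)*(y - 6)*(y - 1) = y^3 - 15*y^2 + 62*y - 48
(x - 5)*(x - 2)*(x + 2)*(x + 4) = x^4 - x^3 - 24*x^2 + 4*x + 80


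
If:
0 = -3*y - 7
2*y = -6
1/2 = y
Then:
No Solution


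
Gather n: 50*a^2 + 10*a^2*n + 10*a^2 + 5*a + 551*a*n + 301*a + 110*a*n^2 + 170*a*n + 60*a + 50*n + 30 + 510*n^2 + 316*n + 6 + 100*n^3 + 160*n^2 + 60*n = 60*a^2 + 366*a + 100*n^3 + n^2*(110*a + 670) + n*(10*a^2 + 721*a + 426) + 36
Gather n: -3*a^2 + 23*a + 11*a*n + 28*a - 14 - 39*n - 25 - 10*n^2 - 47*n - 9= -3*a^2 + 51*a - 10*n^2 + n*(11*a - 86) - 48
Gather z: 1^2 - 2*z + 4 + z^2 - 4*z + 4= z^2 - 6*z + 9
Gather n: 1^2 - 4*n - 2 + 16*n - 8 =12*n - 9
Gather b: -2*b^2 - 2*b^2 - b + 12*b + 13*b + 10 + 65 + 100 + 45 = -4*b^2 + 24*b + 220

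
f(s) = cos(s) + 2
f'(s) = -sin(s)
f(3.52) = 1.07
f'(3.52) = 0.37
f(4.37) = 1.66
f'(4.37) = 0.94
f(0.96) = 2.57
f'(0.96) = -0.82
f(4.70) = 1.99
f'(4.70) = 1.00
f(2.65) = 1.12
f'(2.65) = -0.47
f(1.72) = 1.85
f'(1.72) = -0.99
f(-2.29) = 1.34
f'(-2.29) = 0.75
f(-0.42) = 2.91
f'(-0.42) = 0.41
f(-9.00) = 1.09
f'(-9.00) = 0.41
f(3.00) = 1.01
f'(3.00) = -0.14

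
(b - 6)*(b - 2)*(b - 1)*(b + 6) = b^4 - 3*b^3 - 34*b^2 + 108*b - 72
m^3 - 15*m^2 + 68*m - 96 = (m - 8)*(m - 4)*(m - 3)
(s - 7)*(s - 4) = s^2 - 11*s + 28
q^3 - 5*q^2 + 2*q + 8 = (q - 4)*(q - 2)*(q + 1)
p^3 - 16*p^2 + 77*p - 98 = (p - 7)^2*(p - 2)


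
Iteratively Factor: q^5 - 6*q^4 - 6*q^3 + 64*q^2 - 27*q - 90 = (q + 1)*(q^4 - 7*q^3 + q^2 + 63*q - 90) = (q - 3)*(q + 1)*(q^3 - 4*q^2 - 11*q + 30) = (q - 3)*(q - 2)*(q + 1)*(q^2 - 2*q - 15) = (q - 5)*(q - 3)*(q - 2)*(q + 1)*(q + 3)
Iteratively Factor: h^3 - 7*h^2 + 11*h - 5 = (h - 1)*(h^2 - 6*h + 5) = (h - 1)^2*(h - 5)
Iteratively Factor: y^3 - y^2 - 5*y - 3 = (y + 1)*(y^2 - 2*y - 3) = (y - 3)*(y + 1)*(y + 1)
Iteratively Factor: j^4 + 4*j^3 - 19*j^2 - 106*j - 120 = (j + 3)*(j^3 + j^2 - 22*j - 40) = (j + 3)*(j + 4)*(j^2 - 3*j - 10) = (j + 2)*(j + 3)*(j + 4)*(j - 5)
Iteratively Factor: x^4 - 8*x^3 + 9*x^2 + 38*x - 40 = (x - 5)*(x^3 - 3*x^2 - 6*x + 8) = (x - 5)*(x - 1)*(x^2 - 2*x - 8) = (x - 5)*(x - 1)*(x + 2)*(x - 4)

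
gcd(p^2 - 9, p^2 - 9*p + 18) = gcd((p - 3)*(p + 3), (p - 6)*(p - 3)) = p - 3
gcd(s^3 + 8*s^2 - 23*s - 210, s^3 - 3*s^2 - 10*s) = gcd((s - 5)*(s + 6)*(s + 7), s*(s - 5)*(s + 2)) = s - 5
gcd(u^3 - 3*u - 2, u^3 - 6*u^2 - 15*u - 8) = u^2 + 2*u + 1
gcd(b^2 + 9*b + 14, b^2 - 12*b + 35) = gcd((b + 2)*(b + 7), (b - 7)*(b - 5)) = 1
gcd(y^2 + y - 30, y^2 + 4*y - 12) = y + 6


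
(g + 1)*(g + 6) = g^2 + 7*g + 6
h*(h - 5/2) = h^2 - 5*h/2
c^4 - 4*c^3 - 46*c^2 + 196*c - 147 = (c - 7)*(c - 3)*(c - 1)*(c + 7)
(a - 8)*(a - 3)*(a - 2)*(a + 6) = a^4 - 7*a^3 - 32*a^2 + 228*a - 288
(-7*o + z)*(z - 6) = -7*o*z + 42*o + z^2 - 6*z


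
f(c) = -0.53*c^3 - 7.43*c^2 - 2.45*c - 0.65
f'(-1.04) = 11.28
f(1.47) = -21.99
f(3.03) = -91.03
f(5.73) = -358.35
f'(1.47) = -27.73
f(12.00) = -2015.81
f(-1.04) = -5.54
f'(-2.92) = 27.38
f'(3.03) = -62.07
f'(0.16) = -4.87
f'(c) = -1.59*c^2 - 14.86*c - 2.45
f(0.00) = -0.65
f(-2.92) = -43.65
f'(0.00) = -2.45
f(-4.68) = -97.59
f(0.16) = -1.23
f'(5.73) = -139.80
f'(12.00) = -409.73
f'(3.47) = -73.16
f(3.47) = -120.76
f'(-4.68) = 32.27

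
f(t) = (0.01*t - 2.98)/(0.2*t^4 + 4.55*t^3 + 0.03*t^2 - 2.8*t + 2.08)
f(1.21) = -0.41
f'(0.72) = 4.10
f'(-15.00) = 0.00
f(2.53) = -0.04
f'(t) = (0.01*t - 2.98)*(-0.8*t^3 - 13.65*t^2 - 0.06*t + 2.8)/(0.2*t^4 + 4.55*t^3 + 0.03*t^2 - 2.8*t + 2.08)^2 + 0.01/(0.2*t^4 + 4.55*t^3 + 0.03*t^2 - 2.8*t + 2.08) = (-0.006*t^4 + 2.293*t^3 + 40.6767*t^2 + 0.1788*t - 8.3232)/(0.04*t^8 + 1.82*t^7 + 20.7145*t^6 - 0.847*t^5 - 24.6471*t^4 + 18.76*t^3 + 7.9648*t^2 - 11.648*t + 4.3264)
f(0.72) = -1.62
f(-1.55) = 0.32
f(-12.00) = 0.00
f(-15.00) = 0.00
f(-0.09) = -1.28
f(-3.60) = 0.02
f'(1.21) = 1.06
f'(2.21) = 0.09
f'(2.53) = 0.05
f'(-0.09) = -1.48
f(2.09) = -0.07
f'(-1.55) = 0.93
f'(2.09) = 0.11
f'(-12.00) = 0.00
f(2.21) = -0.06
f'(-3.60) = 0.01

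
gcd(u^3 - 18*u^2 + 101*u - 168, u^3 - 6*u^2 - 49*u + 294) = u - 7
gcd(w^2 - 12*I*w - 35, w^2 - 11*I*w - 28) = w - 7*I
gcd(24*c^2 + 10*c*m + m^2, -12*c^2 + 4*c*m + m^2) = 6*c + m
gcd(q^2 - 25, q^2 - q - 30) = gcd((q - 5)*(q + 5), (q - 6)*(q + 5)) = q + 5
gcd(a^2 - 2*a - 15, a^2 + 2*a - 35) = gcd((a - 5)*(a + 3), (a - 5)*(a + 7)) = a - 5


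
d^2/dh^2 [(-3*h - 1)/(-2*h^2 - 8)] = (h^2*(12*h + 4) + (-9*h - 1)*(h^2 + 4))/(h^2 + 4)^3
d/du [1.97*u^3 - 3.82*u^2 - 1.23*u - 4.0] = 5.91*u^2 - 7.64*u - 1.23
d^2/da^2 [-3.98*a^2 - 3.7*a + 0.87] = -7.96000000000000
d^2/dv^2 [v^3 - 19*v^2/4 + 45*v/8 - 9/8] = 6*v - 19/2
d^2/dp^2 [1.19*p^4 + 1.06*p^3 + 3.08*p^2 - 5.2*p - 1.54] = 14.28*p^2 + 6.36*p + 6.16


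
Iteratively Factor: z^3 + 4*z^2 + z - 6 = (z + 2)*(z^2 + 2*z - 3) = (z - 1)*(z + 2)*(z + 3)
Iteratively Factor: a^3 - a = (a)*(a^2 - 1) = a*(a - 1)*(a + 1)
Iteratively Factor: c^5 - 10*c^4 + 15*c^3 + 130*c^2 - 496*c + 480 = (c - 5)*(c^4 - 5*c^3 - 10*c^2 + 80*c - 96) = (c - 5)*(c - 4)*(c^3 - c^2 - 14*c + 24) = (c - 5)*(c - 4)*(c + 4)*(c^2 - 5*c + 6) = (c - 5)*(c - 4)*(c - 3)*(c + 4)*(c - 2)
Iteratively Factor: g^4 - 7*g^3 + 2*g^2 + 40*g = (g + 2)*(g^3 - 9*g^2 + 20*g) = g*(g + 2)*(g^2 - 9*g + 20) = g*(g - 5)*(g + 2)*(g - 4)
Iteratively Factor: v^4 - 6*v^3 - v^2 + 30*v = (v + 2)*(v^3 - 8*v^2 + 15*v) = (v - 3)*(v + 2)*(v^2 - 5*v) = (v - 5)*(v - 3)*(v + 2)*(v)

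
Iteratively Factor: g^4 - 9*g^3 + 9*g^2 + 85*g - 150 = (g - 2)*(g^3 - 7*g^2 - 5*g + 75) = (g - 5)*(g - 2)*(g^2 - 2*g - 15) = (g - 5)*(g - 2)*(g + 3)*(g - 5)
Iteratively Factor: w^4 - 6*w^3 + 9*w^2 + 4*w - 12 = (w + 1)*(w^3 - 7*w^2 + 16*w - 12) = (w - 2)*(w + 1)*(w^2 - 5*w + 6) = (w - 3)*(w - 2)*(w + 1)*(w - 2)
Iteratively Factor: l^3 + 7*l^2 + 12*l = (l + 3)*(l^2 + 4*l) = (l + 3)*(l + 4)*(l)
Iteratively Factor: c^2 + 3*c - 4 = (c + 4)*(c - 1)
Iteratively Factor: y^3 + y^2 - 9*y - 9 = (y - 3)*(y^2 + 4*y + 3) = (y - 3)*(y + 3)*(y + 1)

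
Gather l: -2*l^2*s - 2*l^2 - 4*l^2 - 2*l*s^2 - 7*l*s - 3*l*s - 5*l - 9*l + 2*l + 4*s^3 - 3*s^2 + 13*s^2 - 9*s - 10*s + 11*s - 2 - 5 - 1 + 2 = l^2*(-2*s - 6) + l*(-2*s^2 - 10*s - 12) + 4*s^3 + 10*s^2 - 8*s - 6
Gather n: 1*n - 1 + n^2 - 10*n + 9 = n^2 - 9*n + 8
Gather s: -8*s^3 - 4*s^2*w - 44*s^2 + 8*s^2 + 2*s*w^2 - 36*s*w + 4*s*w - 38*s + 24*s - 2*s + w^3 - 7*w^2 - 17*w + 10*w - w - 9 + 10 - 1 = -8*s^3 + s^2*(-4*w - 36) + s*(2*w^2 - 32*w - 16) + w^3 - 7*w^2 - 8*w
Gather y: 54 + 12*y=12*y + 54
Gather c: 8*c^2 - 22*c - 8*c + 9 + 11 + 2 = 8*c^2 - 30*c + 22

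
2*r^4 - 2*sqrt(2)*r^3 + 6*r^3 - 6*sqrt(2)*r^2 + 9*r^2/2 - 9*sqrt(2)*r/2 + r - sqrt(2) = (r + 2)*(r - sqrt(2))*(sqrt(2)*r + sqrt(2)/2)^2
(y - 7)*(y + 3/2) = y^2 - 11*y/2 - 21/2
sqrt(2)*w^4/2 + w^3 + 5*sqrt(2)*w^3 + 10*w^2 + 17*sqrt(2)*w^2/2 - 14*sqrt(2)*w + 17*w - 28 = (w - 1)*(w + 4)*(w + 7)*(sqrt(2)*w/2 + 1)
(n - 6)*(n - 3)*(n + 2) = n^3 - 7*n^2 + 36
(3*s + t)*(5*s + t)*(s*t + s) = 15*s^3*t + 15*s^3 + 8*s^2*t^2 + 8*s^2*t + s*t^3 + s*t^2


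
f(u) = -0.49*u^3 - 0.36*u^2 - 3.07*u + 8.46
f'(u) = -1.47*u^2 - 0.72*u - 3.07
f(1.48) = 1.54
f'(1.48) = -7.36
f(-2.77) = 24.62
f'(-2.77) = -12.35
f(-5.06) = 78.26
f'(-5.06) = -37.06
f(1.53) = 1.17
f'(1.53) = -7.61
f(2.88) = -15.07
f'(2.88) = -17.34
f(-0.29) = 9.33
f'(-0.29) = -2.98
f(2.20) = -5.25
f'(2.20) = -11.77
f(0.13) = 8.05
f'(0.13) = -3.19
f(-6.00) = 119.76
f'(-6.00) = -51.67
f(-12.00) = 840.18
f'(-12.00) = -206.11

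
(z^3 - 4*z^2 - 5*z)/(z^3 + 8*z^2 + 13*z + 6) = z*(z - 5)/(z^2 + 7*z + 6)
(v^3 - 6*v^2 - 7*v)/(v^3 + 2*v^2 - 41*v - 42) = v*(v - 7)/(v^2 + v - 42)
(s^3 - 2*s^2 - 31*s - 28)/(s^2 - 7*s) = s + 5 + 4/s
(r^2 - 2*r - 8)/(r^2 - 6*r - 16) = (r - 4)/(r - 8)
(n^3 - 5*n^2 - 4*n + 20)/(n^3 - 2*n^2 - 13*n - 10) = (n - 2)/(n + 1)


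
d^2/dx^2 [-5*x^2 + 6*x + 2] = -10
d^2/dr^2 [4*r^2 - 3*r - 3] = 8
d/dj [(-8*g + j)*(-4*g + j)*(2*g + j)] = 8*g^2 - 20*g*j + 3*j^2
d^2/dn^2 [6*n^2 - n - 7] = 12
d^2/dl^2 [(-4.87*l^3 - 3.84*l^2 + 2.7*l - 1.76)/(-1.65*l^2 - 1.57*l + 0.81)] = (-2.8421709430404e-14*l^4 + 2.42909599999998*l^3 + 22.383486*l^2 + 24.875622*l + 11.552596)/(4.492125*l^6 + 12.822975*l^5 + 5.58558*l^4 - 8.719937*l^3 - 2.742012*l^2 + 3.090231*l - 0.531441)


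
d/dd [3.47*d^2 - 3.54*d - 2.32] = 6.94*d - 3.54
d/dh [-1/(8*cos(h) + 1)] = -8*sin(h)/(8*cos(h) + 1)^2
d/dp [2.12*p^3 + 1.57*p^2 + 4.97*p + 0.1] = 6.36*p^2 + 3.14*p + 4.97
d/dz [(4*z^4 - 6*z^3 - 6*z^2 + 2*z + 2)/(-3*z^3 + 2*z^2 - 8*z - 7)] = 2*(-6*z^6 + 8*z^5 - 63*z^4 - 2*z^3 + 94*z^2 + 38*z + 1)/(9*z^6 - 12*z^5 + 52*z^4 + 10*z^3 + 36*z^2 + 112*z + 49)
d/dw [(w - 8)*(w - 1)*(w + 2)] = 3*w^2 - 14*w - 10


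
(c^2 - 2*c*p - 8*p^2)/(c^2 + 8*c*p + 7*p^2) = (c^2 - 2*c*p - 8*p^2)/(c^2 + 8*c*p + 7*p^2)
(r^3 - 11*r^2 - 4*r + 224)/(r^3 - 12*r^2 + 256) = (r - 7)/(r - 8)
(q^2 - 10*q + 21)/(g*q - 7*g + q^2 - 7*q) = (q - 3)/(g + q)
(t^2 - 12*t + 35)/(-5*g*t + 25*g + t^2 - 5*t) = (t - 7)/(-5*g + t)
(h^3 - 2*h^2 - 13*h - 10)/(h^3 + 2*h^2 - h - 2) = (h - 5)/(h - 1)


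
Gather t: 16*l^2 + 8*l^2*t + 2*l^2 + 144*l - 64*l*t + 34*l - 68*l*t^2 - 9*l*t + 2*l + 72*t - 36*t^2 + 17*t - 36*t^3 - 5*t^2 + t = 18*l^2 + 180*l - 36*t^3 + t^2*(-68*l - 41) + t*(8*l^2 - 73*l + 90)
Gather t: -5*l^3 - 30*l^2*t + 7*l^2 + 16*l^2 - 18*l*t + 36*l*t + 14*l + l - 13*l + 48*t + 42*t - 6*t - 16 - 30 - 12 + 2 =-5*l^3 + 23*l^2 + 2*l + t*(-30*l^2 + 18*l + 84) - 56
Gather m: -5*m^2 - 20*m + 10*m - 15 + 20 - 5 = -5*m^2 - 10*m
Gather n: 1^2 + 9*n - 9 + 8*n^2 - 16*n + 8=8*n^2 - 7*n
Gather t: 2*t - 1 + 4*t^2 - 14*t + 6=4*t^2 - 12*t + 5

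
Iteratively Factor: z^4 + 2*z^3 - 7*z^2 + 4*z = (z - 1)*(z^3 + 3*z^2 - 4*z) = (z - 1)^2*(z^2 + 4*z) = z*(z - 1)^2*(z + 4)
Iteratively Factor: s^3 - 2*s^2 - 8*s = (s + 2)*(s^2 - 4*s) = s*(s + 2)*(s - 4)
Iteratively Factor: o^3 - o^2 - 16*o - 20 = (o + 2)*(o^2 - 3*o - 10) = (o - 5)*(o + 2)*(o + 2)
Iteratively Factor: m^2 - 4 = (m - 2)*(m + 2)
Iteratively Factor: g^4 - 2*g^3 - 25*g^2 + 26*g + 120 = (g + 2)*(g^3 - 4*g^2 - 17*g + 60) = (g - 5)*(g + 2)*(g^2 + g - 12) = (g - 5)*(g + 2)*(g + 4)*(g - 3)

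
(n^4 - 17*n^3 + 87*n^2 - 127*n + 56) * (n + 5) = n^5 - 12*n^4 + 2*n^3 + 308*n^2 - 579*n + 280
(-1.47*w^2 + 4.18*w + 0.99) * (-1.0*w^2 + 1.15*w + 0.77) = 1.47*w^4 - 5.8705*w^3 + 2.6851*w^2 + 4.3571*w + 0.7623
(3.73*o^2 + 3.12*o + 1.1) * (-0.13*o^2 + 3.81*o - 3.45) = -0.4849*o^4 + 13.8057*o^3 - 1.1243*o^2 - 6.573*o - 3.795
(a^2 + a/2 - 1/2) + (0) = a^2 + a/2 - 1/2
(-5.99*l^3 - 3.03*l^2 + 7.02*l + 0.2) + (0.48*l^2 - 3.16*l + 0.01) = -5.99*l^3 - 2.55*l^2 + 3.86*l + 0.21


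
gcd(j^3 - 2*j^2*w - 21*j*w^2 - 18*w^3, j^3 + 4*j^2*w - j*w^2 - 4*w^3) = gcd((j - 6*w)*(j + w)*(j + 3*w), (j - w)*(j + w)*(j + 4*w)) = j + w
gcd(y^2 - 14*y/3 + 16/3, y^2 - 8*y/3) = y - 8/3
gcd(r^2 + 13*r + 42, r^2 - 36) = r + 6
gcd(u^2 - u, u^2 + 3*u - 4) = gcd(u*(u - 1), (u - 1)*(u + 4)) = u - 1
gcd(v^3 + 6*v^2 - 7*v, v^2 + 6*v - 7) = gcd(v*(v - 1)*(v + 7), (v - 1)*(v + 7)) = v^2 + 6*v - 7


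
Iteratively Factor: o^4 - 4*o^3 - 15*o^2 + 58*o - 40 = (o - 2)*(o^3 - 2*o^2 - 19*o + 20) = (o - 2)*(o + 4)*(o^2 - 6*o + 5) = (o - 5)*(o - 2)*(o + 4)*(o - 1)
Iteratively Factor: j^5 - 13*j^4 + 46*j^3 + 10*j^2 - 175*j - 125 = (j - 5)*(j^4 - 8*j^3 + 6*j^2 + 40*j + 25) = (j - 5)*(j + 1)*(j^3 - 9*j^2 + 15*j + 25) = (j - 5)^2*(j + 1)*(j^2 - 4*j - 5) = (j - 5)^2*(j + 1)^2*(j - 5)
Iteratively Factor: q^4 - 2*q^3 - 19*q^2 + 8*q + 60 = (q - 2)*(q^3 - 19*q - 30) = (q - 2)*(q + 2)*(q^2 - 2*q - 15) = (q - 5)*(q - 2)*(q + 2)*(q + 3)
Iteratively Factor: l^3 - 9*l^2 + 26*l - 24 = (l - 4)*(l^2 - 5*l + 6) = (l - 4)*(l - 3)*(l - 2)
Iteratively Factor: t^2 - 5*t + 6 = (t - 2)*(t - 3)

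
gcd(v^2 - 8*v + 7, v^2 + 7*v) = 1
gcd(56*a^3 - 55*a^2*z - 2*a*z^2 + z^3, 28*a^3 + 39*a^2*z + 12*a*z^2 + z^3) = 7*a + z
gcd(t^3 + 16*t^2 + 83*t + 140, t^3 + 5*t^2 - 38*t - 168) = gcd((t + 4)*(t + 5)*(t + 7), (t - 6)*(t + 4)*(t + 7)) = t^2 + 11*t + 28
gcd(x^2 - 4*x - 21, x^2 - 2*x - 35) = x - 7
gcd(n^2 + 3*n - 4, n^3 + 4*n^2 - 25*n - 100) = n + 4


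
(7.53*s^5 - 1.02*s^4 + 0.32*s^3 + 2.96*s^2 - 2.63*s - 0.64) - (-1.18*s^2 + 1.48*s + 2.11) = 7.53*s^5 - 1.02*s^4 + 0.32*s^3 + 4.14*s^2 - 4.11*s - 2.75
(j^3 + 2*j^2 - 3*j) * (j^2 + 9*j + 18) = j^5 + 11*j^4 + 33*j^3 + 9*j^2 - 54*j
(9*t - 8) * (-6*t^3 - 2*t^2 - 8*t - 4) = -54*t^4 + 30*t^3 - 56*t^2 + 28*t + 32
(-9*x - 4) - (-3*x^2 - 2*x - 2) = 3*x^2 - 7*x - 2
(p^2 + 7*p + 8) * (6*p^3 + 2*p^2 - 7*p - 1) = 6*p^5 + 44*p^4 + 55*p^3 - 34*p^2 - 63*p - 8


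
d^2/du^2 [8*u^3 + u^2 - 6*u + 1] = 48*u + 2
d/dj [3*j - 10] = 3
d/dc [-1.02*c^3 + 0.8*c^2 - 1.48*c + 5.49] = -3.06*c^2 + 1.6*c - 1.48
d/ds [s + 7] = 1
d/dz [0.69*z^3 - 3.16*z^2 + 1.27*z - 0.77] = 2.07*z^2 - 6.32*z + 1.27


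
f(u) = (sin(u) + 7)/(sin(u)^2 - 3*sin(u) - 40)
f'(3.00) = 0.01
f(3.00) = -0.18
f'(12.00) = -0.00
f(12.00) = -0.17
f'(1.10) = -0.01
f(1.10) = -0.19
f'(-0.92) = -0.00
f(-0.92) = -0.17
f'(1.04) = -0.01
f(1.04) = -0.19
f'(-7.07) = -0.00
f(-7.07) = -0.17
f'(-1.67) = 0.00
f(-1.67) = -0.17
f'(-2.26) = 0.00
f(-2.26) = -0.17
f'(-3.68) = 0.01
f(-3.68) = -0.18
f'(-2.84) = 0.01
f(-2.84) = -0.17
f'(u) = (-2*sin(u)*cos(u) + 3*cos(u))*(sin(u) + 7)/(sin(u)^2 - 3*sin(u) - 40)^2 + cos(u)/(sin(u)^2 - 3*sin(u) - 40)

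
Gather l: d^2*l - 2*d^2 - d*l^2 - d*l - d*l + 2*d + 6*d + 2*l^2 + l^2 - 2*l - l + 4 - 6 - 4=-2*d^2 + 8*d + l^2*(3 - d) + l*(d^2 - 2*d - 3) - 6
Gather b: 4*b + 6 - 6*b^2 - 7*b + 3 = -6*b^2 - 3*b + 9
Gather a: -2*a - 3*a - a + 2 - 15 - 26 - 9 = -6*a - 48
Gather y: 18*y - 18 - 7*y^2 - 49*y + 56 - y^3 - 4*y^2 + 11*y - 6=-y^3 - 11*y^2 - 20*y + 32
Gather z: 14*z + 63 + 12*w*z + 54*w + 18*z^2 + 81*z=54*w + 18*z^2 + z*(12*w + 95) + 63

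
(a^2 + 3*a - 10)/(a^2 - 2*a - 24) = (-a^2 - 3*a + 10)/(-a^2 + 2*a + 24)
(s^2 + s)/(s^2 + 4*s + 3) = s/(s + 3)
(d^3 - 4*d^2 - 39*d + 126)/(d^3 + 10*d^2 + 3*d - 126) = (d - 7)/(d + 7)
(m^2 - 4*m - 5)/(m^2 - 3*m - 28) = (-m^2 + 4*m + 5)/(-m^2 + 3*m + 28)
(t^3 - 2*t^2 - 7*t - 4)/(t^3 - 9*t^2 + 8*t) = (t^3 - 2*t^2 - 7*t - 4)/(t*(t^2 - 9*t + 8))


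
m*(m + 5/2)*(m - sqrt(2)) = m^3 - sqrt(2)*m^2 + 5*m^2/2 - 5*sqrt(2)*m/2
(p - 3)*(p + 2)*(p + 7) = p^3 + 6*p^2 - 13*p - 42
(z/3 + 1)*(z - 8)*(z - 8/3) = z^3/3 - 23*z^2/9 - 32*z/9 + 64/3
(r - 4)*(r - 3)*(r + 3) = r^3 - 4*r^2 - 9*r + 36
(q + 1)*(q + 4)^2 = q^3 + 9*q^2 + 24*q + 16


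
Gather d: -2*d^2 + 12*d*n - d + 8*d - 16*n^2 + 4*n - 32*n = -2*d^2 + d*(12*n + 7) - 16*n^2 - 28*n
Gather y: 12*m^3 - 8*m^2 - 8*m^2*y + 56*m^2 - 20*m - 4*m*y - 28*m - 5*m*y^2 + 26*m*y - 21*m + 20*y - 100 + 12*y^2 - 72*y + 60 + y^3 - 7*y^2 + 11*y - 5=12*m^3 + 48*m^2 - 69*m + y^3 + y^2*(5 - 5*m) + y*(-8*m^2 + 22*m - 41) - 45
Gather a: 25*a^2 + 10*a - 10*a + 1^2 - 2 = 25*a^2 - 1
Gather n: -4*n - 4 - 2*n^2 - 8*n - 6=-2*n^2 - 12*n - 10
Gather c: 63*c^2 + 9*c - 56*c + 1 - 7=63*c^2 - 47*c - 6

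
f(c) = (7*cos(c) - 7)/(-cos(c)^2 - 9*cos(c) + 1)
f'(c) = (-2*sin(c)*cos(c) - 9*sin(c))*(7*cos(c) - 7)/(-cos(c)^2 - 9*cos(c) + 1)^2 - 7*sin(c)/(-cos(c)^2 - 9*cos(c) + 1)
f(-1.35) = 5.36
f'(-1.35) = -55.18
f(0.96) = 0.66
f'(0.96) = 2.51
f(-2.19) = -1.88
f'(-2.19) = -1.07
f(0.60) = 0.17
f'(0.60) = 0.70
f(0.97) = 0.69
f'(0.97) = 2.62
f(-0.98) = 0.72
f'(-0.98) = -2.74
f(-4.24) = -2.08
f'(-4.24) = 1.80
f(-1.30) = 3.47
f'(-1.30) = -26.10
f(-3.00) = -1.56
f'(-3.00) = -0.06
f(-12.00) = 0.15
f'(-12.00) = 0.63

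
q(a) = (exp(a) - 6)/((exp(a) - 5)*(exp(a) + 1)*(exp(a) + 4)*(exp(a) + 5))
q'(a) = -(exp(a) - 6)*exp(a)/((exp(a) - 5)*(exp(a) + 1)*(exp(a) + 4)*(exp(a) + 5)^2) - (exp(a) - 6)*exp(a)/((exp(a) - 5)*(exp(a) + 1)*(exp(a) + 4)^2*(exp(a) + 5)) - (exp(a) - 6)*exp(a)/((exp(a) - 5)*(exp(a) + 1)^2*(exp(a) + 4)*(exp(a) + 5)) - (exp(a) - 6)*exp(a)/((exp(a) - 5)^2*(exp(a) + 1)*(exp(a) + 4)*(exp(a) + 5)) + exp(a)/((exp(a) - 5)*(exp(a) + 1)*(exp(a) + 4)*(exp(a) + 5))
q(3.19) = 0.00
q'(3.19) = -0.00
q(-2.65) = 0.05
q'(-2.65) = -0.01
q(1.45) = 0.01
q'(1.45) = 0.01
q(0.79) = 0.01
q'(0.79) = -0.01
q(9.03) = 0.00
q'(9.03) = -0.00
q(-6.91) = 0.06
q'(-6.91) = -0.00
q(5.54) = 0.00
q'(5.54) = -0.00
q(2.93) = 0.00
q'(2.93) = -0.00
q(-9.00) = 0.06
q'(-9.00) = 0.00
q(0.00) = 0.02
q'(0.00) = -0.02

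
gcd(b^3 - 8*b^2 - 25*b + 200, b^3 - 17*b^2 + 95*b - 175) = b - 5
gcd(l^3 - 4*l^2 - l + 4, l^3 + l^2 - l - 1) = l^2 - 1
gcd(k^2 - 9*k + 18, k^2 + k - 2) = 1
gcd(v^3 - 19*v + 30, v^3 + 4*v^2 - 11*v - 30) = v^2 + 2*v - 15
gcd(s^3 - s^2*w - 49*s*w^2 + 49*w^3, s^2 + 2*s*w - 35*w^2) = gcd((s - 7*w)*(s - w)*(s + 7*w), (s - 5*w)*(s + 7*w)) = s + 7*w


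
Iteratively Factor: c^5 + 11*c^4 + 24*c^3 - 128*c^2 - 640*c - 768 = (c + 4)*(c^4 + 7*c^3 - 4*c^2 - 112*c - 192) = (c + 3)*(c + 4)*(c^3 + 4*c^2 - 16*c - 64) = (c + 3)*(c + 4)^2*(c^2 - 16) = (c - 4)*(c + 3)*(c + 4)^2*(c + 4)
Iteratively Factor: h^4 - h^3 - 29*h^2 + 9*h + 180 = (h + 3)*(h^3 - 4*h^2 - 17*h + 60) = (h - 5)*(h + 3)*(h^2 + h - 12) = (h - 5)*(h - 3)*(h + 3)*(h + 4)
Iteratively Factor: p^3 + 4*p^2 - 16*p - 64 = (p + 4)*(p^2 - 16) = (p - 4)*(p + 4)*(p + 4)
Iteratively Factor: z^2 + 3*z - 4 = (z + 4)*(z - 1)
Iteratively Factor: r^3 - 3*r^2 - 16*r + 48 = (r - 4)*(r^2 + r - 12) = (r - 4)*(r + 4)*(r - 3)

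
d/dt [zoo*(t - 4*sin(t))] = zoo*(cos(t) + 1)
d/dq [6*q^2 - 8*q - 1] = 12*q - 8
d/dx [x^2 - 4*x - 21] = 2*x - 4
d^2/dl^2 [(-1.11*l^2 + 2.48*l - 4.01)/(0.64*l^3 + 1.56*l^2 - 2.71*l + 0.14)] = (-0.909312*l^6 + 6.094848*l^5 - 16.404864*l^4 - 51.376952*l^3 - 18.034704*l^2 + 100.62204*l - 55.309802)/(0.262144*l^9 + 1.916928*l^8 + 1.342464*l^7 - 12.265536*l^6 - 4.84584*l^5 + 33.935604*l^4 - 23.416063*l^3 + 3.17625*l^2 - 0.159348*l + 0.002744)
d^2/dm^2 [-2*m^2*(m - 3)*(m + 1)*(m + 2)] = -40*m^3 + 84*m + 24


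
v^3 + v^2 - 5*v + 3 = (v - 1)^2*(v + 3)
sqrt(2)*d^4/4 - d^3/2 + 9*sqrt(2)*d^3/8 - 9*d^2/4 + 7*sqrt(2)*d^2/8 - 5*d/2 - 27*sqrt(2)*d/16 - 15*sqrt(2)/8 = (d/2 + 1)*(d + 5/2)*(d - 3*sqrt(2)/2)*(sqrt(2)*d/2 + 1/2)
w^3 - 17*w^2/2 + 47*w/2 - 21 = (w - 7/2)*(w - 3)*(w - 2)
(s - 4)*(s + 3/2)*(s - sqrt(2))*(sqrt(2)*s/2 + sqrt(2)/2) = sqrt(2)*s^4/2 - 3*sqrt(2)*s^3/4 - s^3 - 17*sqrt(2)*s^2/4 + 3*s^2/2 - 3*sqrt(2)*s + 17*s/2 + 6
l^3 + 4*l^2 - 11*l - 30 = (l - 3)*(l + 2)*(l + 5)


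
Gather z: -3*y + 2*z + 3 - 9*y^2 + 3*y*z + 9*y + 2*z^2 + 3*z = -9*y^2 + 6*y + 2*z^2 + z*(3*y + 5) + 3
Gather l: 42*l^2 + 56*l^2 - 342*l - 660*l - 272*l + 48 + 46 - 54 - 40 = 98*l^2 - 1274*l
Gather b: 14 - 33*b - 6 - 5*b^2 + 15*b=-5*b^2 - 18*b + 8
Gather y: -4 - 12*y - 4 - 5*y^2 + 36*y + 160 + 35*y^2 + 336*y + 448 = 30*y^2 + 360*y + 600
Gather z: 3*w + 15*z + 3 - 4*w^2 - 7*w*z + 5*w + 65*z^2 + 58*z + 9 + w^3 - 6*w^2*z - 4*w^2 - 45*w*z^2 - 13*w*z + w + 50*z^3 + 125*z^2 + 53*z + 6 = w^3 - 8*w^2 + 9*w + 50*z^3 + z^2*(190 - 45*w) + z*(-6*w^2 - 20*w + 126) + 18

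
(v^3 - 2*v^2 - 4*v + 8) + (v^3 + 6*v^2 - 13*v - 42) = 2*v^3 + 4*v^2 - 17*v - 34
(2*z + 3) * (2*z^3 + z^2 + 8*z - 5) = 4*z^4 + 8*z^3 + 19*z^2 + 14*z - 15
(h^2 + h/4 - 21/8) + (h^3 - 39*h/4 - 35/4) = h^3 + h^2 - 19*h/2 - 91/8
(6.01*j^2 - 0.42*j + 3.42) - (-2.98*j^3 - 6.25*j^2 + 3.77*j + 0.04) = 2.98*j^3 + 12.26*j^2 - 4.19*j + 3.38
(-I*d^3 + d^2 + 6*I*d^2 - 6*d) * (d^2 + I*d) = -I*d^5 + 2*d^4 + 6*I*d^4 - 12*d^3 + I*d^3 - 6*I*d^2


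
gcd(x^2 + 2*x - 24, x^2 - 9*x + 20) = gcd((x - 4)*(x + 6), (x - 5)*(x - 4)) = x - 4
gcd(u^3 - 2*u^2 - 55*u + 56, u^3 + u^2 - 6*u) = 1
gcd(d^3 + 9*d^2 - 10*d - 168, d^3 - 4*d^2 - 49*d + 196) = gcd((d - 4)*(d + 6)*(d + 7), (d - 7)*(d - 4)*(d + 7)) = d^2 + 3*d - 28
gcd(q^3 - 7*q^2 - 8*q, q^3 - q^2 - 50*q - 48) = q^2 - 7*q - 8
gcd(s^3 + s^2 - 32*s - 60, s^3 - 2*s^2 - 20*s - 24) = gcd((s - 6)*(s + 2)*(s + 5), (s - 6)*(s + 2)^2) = s^2 - 4*s - 12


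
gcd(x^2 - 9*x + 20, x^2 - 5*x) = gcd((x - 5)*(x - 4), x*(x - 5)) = x - 5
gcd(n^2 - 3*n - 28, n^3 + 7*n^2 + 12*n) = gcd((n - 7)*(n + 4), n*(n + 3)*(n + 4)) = n + 4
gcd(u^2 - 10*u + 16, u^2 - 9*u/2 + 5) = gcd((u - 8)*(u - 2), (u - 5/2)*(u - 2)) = u - 2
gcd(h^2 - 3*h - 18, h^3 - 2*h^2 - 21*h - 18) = h^2 - 3*h - 18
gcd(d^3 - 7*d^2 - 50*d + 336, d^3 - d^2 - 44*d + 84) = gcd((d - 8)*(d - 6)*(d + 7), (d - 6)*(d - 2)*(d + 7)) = d^2 + d - 42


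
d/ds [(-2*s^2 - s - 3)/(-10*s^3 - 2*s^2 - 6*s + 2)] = 5*(-s^4 - s^3 - 4*s^2 - s - 1)/(25*s^6 + 10*s^5 + 31*s^4 - 4*s^3 + 7*s^2 - 6*s + 1)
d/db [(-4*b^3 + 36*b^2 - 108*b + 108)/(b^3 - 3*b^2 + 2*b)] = 8*(-3*b^4 + 25*b^3 - 72*b^2 + 81*b - 27)/(b^2*(b^4 - 6*b^3 + 13*b^2 - 12*b + 4))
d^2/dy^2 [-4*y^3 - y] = -24*y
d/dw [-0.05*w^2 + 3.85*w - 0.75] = 3.85 - 0.1*w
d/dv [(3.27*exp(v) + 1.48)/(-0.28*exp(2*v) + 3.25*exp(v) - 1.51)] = (0.9156*exp(2*v) + 0.828799999999999*exp(v) - 9.7477)*exp(v)/(0.0784*exp(4*v) - 1.82*exp(3*v) + 11.4081*exp(2*v) - 9.815*exp(v) + 2.2801)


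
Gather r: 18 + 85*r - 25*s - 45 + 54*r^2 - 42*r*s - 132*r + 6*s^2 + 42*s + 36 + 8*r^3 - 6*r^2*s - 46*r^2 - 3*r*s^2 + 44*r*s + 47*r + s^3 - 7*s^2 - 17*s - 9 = 8*r^3 + r^2*(8 - 6*s) + r*(-3*s^2 + 2*s) + s^3 - s^2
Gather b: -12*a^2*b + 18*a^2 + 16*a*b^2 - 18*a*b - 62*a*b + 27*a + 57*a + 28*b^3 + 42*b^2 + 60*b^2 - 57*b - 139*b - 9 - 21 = 18*a^2 + 84*a + 28*b^3 + b^2*(16*a + 102) + b*(-12*a^2 - 80*a - 196) - 30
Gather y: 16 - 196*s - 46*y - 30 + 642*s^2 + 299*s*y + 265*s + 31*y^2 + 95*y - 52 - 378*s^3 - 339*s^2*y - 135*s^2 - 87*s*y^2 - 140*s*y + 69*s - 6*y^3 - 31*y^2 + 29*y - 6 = -378*s^3 + 507*s^2 - 87*s*y^2 + 138*s - 6*y^3 + y*(-339*s^2 + 159*s + 78) - 72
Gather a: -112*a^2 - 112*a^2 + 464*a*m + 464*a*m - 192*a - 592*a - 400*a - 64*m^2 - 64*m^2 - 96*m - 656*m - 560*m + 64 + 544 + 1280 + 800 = -224*a^2 + a*(928*m - 1184) - 128*m^2 - 1312*m + 2688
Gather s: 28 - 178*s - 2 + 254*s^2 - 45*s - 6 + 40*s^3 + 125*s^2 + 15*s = 40*s^3 + 379*s^2 - 208*s + 20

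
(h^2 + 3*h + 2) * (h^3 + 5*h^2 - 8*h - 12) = h^5 + 8*h^4 + 9*h^3 - 26*h^2 - 52*h - 24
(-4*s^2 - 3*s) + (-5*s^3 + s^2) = -5*s^3 - 3*s^2 - 3*s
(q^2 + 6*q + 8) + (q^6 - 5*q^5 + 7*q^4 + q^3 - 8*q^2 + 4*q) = q^6 - 5*q^5 + 7*q^4 + q^3 - 7*q^2 + 10*q + 8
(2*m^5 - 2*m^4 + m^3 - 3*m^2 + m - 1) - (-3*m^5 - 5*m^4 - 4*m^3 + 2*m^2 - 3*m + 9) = 5*m^5 + 3*m^4 + 5*m^3 - 5*m^2 + 4*m - 10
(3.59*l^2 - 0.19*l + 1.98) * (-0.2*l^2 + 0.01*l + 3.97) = -0.718*l^4 + 0.0739*l^3 + 13.8544*l^2 - 0.7345*l + 7.8606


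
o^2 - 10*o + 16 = (o - 8)*(o - 2)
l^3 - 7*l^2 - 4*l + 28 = (l - 7)*(l - 2)*(l + 2)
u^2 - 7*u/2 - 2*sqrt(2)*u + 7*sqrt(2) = (u - 7/2)*(u - 2*sqrt(2))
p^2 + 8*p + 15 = (p + 3)*(p + 5)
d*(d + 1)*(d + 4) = d^3 + 5*d^2 + 4*d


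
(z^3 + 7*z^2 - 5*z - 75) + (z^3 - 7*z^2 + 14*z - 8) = 2*z^3 + 9*z - 83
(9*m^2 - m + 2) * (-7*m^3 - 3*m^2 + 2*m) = -63*m^5 - 20*m^4 + 7*m^3 - 8*m^2 + 4*m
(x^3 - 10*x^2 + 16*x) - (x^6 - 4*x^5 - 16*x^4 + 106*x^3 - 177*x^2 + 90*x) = -x^6 + 4*x^5 + 16*x^4 - 105*x^3 + 167*x^2 - 74*x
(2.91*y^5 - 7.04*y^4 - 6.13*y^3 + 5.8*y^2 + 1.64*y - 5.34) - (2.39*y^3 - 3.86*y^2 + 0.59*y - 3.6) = 2.91*y^5 - 7.04*y^4 - 8.52*y^3 + 9.66*y^2 + 1.05*y - 1.74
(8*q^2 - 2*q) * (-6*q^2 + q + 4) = -48*q^4 + 20*q^3 + 30*q^2 - 8*q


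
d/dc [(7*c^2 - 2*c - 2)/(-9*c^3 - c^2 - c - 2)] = (63*c^4 - 36*c^3 - 63*c^2 - 32*c + 2)/(81*c^6 + 18*c^5 + 19*c^4 + 38*c^3 + 5*c^2 + 4*c + 4)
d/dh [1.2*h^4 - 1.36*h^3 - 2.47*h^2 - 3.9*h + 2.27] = 4.8*h^3 - 4.08*h^2 - 4.94*h - 3.9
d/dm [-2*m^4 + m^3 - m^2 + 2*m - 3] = -8*m^3 + 3*m^2 - 2*m + 2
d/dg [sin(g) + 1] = cos(g)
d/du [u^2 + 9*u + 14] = 2*u + 9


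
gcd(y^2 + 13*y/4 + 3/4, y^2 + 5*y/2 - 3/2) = y + 3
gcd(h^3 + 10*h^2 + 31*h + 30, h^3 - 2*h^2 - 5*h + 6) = h + 2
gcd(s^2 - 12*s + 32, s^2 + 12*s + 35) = 1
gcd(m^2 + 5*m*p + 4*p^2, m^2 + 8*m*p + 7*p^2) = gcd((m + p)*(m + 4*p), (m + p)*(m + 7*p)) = m + p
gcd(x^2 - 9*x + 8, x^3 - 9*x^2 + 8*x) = x^2 - 9*x + 8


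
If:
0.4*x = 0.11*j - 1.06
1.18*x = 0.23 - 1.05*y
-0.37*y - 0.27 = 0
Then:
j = 12.71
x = 0.84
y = -0.73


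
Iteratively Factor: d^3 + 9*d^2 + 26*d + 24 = (d + 3)*(d^2 + 6*d + 8) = (d + 3)*(d + 4)*(d + 2)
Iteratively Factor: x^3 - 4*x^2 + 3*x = (x - 1)*(x^2 - 3*x) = x*(x - 1)*(x - 3)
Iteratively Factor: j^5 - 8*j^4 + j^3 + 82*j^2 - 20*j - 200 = (j + 2)*(j^4 - 10*j^3 + 21*j^2 + 40*j - 100) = (j + 2)^2*(j^3 - 12*j^2 + 45*j - 50) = (j - 5)*(j + 2)^2*(j^2 - 7*j + 10) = (j - 5)*(j - 2)*(j + 2)^2*(j - 5)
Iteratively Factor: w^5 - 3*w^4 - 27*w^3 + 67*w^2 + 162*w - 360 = (w + 4)*(w^4 - 7*w^3 + w^2 + 63*w - 90) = (w - 5)*(w + 4)*(w^3 - 2*w^2 - 9*w + 18) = (w - 5)*(w + 3)*(w + 4)*(w^2 - 5*w + 6) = (w - 5)*(w - 3)*(w + 3)*(w + 4)*(w - 2)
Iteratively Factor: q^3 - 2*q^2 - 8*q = (q - 4)*(q^2 + 2*q) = (q - 4)*(q + 2)*(q)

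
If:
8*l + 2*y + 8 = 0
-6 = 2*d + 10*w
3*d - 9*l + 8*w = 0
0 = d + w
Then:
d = 3/4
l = -5/12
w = -3/4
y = -7/3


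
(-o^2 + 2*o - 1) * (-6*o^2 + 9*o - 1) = 6*o^4 - 21*o^3 + 25*o^2 - 11*o + 1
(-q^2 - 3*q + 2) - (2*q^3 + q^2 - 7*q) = -2*q^3 - 2*q^2 + 4*q + 2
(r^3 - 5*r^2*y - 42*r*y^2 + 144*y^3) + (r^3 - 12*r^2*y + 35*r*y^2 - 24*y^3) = 2*r^3 - 17*r^2*y - 7*r*y^2 + 120*y^3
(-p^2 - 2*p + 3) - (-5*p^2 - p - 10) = 4*p^2 - p + 13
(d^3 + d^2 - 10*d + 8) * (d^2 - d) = d^5 - 11*d^3 + 18*d^2 - 8*d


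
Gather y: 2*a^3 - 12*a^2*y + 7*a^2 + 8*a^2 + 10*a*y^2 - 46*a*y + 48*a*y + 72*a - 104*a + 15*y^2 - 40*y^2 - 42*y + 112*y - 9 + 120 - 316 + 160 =2*a^3 + 15*a^2 - 32*a + y^2*(10*a - 25) + y*(-12*a^2 + 2*a + 70) - 45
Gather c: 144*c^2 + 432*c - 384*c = 144*c^2 + 48*c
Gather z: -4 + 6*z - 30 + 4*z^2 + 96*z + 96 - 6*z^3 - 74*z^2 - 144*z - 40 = -6*z^3 - 70*z^2 - 42*z + 22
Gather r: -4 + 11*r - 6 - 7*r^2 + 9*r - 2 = -7*r^2 + 20*r - 12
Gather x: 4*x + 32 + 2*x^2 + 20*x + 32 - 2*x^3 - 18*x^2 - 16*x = -2*x^3 - 16*x^2 + 8*x + 64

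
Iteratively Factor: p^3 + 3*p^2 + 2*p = (p + 2)*(p^2 + p) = (p + 1)*(p + 2)*(p)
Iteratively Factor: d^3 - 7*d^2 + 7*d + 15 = (d + 1)*(d^2 - 8*d + 15) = (d - 5)*(d + 1)*(d - 3)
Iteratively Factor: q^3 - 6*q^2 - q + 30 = (q + 2)*(q^2 - 8*q + 15) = (q - 3)*(q + 2)*(q - 5)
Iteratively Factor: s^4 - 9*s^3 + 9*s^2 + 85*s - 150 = (s - 5)*(s^3 - 4*s^2 - 11*s + 30) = (s - 5)*(s + 3)*(s^2 - 7*s + 10) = (s - 5)*(s - 2)*(s + 3)*(s - 5)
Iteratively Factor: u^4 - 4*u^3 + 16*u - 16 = (u - 2)*(u^3 - 2*u^2 - 4*u + 8) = (u - 2)^2*(u^2 - 4) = (u - 2)^3*(u + 2)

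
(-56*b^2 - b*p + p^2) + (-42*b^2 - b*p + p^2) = -98*b^2 - 2*b*p + 2*p^2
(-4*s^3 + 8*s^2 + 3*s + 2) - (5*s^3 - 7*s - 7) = -9*s^3 + 8*s^2 + 10*s + 9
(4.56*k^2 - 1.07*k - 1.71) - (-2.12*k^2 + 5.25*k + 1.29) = 6.68*k^2 - 6.32*k - 3.0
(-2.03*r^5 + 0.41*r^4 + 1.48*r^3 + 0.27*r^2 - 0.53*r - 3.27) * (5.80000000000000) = -11.774*r^5 + 2.378*r^4 + 8.584*r^3 + 1.566*r^2 - 3.074*r - 18.966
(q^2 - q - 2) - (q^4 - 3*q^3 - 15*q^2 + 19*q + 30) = -q^4 + 3*q^3 + 16*q^2 - 20*q - 32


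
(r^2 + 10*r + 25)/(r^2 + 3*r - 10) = (r + 5)/(r - 2)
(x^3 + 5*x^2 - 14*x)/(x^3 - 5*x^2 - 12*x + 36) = x*(x + 7)/(x^2 - 3*x - 18)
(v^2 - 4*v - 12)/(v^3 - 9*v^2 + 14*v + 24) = (v + 2)/(v^2 - 3*v - 4)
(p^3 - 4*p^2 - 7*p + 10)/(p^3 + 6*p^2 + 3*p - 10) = (p - 5)/(p + 5)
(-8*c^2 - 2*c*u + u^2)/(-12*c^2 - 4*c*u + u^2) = (-4*c + u)/(-6*c + u)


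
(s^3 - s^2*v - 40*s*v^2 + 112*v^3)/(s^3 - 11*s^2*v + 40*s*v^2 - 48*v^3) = (s + 7*v)/(s - 3*v)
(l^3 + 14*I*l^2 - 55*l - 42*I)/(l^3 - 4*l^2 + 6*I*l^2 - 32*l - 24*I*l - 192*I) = (l^2 + 8*I*l - 7)/(l^2 - 4*l - 32)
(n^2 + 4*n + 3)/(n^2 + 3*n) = (n + 1)/n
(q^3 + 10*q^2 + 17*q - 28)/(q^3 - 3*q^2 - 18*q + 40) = (q^2 + 6*q - 7)/(q^2 - 7*q + 10)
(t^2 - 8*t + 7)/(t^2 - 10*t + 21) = (t - 1)/(t - 3)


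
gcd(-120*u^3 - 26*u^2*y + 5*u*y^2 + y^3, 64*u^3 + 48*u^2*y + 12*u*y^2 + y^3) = 4*u + y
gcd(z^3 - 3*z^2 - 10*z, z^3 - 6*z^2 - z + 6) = 1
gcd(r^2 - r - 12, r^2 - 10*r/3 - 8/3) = r - 4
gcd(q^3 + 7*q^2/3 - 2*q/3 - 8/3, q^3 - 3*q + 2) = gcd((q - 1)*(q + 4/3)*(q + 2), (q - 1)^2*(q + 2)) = q^2 + q - 2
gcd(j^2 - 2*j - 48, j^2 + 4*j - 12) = j + 6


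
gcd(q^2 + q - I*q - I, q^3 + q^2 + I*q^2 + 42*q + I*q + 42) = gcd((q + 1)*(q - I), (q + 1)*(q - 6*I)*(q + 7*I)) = q + 1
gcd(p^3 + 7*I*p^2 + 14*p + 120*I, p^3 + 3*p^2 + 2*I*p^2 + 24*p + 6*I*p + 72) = p^2 + 2*I*p + 24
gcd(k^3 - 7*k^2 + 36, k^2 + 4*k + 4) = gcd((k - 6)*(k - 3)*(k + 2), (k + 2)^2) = k + 2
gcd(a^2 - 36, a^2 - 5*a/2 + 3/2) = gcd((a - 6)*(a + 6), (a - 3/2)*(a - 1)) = 1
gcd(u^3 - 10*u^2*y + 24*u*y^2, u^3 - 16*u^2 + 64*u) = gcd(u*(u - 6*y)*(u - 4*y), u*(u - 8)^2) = u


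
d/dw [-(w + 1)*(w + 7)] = -2*w - 8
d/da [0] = 0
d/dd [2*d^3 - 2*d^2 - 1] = 2*d*(3*d - 2)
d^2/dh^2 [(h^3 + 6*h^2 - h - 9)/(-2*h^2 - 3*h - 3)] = 2*(37*h^3 + 189*h^2 + 117*h - 36)/(8*h^6 + 36*h^5 + 90*h^4 + 135*h^3 + 135*h^2 + 81*h + 27)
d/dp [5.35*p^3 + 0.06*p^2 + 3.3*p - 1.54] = 16.05*p^2 + 0.12*p + 3.3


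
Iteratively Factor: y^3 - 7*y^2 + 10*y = (y - 5)*(y^2 - 2*y) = y*(y - 5)*(y - 2)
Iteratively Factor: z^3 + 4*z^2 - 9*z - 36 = (z - 3)*(z^2 + 7*z + 12) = (z - 3)*(z + 3)*(z + 4)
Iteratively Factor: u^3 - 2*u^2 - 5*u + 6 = (u - 3)*(u^2 + u - 2) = (u - 3)*(u + 2)*(u - 1)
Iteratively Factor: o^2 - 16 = (o + 4)*(o - 4)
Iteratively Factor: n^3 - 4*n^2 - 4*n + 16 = (n + 2)*(n^2 - 6*n + 8) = (n - 4)*(n + 2)*(n - 2)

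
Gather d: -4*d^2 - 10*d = -4*d^2 - 10*d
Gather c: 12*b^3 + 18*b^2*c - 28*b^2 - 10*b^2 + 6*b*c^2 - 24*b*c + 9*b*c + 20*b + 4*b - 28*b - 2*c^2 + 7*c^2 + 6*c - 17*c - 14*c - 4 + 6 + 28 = 12*b^3 - 38*b^2 - 4*b + c^2*(6*b + 5) + c*(18*b^2 - 15*b - 25) + 30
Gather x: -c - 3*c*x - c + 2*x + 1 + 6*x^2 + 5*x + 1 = -2*c + 6*x^2 + x*(7 - 3*c) + 2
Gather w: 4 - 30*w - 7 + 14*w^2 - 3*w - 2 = 14*w^2 - 33*w - 5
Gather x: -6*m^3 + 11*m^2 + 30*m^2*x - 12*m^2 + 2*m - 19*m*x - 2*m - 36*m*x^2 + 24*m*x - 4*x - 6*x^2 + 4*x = -6*m^3 - m^2 + x^2*(-36*m - 6) + x*(30*m^2 + 5*m)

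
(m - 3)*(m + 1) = m^2 - 2*m - 3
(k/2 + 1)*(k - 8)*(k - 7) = k^3/2 - 13*k^2/2 + 13*k + 56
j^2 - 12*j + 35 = (j - 7)*(j - 5)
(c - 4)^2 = c^2 - 8*c + 16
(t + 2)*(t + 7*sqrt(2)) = t^2 + 2*t + 7*sqrt(2)*t + 14*sqrt(2)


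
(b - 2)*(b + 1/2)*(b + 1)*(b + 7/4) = b^4 + 5*b^3/4 - 27*b^2/8 - 43*b/8 - 7/4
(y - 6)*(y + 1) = y^2 - 5*y - 6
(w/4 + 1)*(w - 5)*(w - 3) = w^3/4 - w^2 - 17*w/4 + 15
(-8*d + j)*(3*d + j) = -24*d^2 - 5*d*j + j^2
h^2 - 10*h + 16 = (h - 8)*(h - 2)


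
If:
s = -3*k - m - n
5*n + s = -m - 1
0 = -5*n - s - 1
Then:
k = 1/15 - 4*s/15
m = 0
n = -s/5 - 1/5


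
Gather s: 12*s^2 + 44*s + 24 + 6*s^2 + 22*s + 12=18*s^2 + 66*s + 36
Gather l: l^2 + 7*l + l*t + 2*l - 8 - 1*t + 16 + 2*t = l^2 + l*(t + 9) + t + 8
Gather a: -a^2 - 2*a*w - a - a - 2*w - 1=-a^2 + a*(-2*w - 2) - 2*w - 1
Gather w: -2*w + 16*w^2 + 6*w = 16*w^2 + 4*w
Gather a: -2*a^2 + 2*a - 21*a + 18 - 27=-2*a^2 - 19*a - 9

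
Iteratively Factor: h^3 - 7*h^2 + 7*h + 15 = (h + 1)*(h^2 - 8*h + 15) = (h - 3)*(h + 1)*(h - 5)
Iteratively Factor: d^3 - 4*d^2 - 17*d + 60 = (d - 3)*(d^2 - d - 20) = (d - 3)*(d + 4)*(d - 5)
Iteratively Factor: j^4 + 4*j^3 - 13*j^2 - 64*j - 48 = (j + 1)*(j^3 + 3*j^2 - 16*j - 48) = (j + 1)*(j + 3)*(j^2 - 16) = (j - 4)*(j + 1)*(j + 3)*(j + 4)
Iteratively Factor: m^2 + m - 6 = (m - 2)*(m + 3)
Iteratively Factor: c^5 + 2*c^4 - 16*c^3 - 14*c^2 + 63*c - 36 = (c - 1)*(c^4 + 3*c^3 - 13*c^2 - 27*c + 36) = (c - 1)*(c + 3)*(c^3 - 13*c + 12) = (c - 1)^2*(c + 3)*(c^2 + c - 12) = (c - 3)*(c - 1)^2*(c + 3)*(c + 4)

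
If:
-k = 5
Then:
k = -5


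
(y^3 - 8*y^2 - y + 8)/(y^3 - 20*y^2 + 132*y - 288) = (y^2 - 1)/(y^2 - 12*y + 36)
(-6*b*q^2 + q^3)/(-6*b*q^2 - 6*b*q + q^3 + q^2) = q/(q + 1)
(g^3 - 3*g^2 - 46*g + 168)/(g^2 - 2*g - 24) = (g^2 + 3*g - 28)/(g + 4)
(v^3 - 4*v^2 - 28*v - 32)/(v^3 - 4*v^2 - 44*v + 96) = (v^2 + 4*v + 4)/(v^2 + 4*v - 12)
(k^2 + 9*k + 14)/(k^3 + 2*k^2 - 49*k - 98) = 1/(k - 7)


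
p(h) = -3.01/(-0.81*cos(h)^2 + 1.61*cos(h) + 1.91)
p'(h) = -3.01*(-1.62*sin(h)*cos(h) + 1.61*sin(h))/(-0.81*cos(h)^2 + 1.61*cos(h) + 1.91)^2 = (4.8762*cos(h) - 4.8461)*sin(h)/(-0.81*cos(h)^2 + 1.61*cos(h) + 1.91)^2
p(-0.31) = -1.11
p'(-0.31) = 0.01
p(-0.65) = -1.12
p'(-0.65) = 0.08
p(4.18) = -3.40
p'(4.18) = 8.07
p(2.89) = 7.36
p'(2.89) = -14.23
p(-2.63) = 27.43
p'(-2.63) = 369.93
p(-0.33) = -1.11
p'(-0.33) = 0.01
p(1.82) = -2.06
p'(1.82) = -2.74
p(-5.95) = -1.11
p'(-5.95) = -0.01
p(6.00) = -1.11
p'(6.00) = 0.01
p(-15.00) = -13.72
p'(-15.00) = 115.48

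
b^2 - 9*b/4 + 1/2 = (b - 2)*(b - 1/4)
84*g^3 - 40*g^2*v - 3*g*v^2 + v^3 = (-7*g + v)*(-2*g + v)*(6*g + v)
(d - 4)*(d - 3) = d^2 - 7*d + 12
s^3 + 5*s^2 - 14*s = s*(s - 2)*(s + 7)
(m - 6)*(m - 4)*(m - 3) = m^3 - 13*m^2 + 54*m - 72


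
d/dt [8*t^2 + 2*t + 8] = 16*t + 2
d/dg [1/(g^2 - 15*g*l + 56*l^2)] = (-2*g + 15*l)/(g^2 - 15*g*l + 56*l^2)^2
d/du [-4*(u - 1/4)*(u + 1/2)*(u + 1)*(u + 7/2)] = -16*u^3 - 57*u^2 - 36*u - 5/4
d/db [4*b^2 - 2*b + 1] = 8*b - 2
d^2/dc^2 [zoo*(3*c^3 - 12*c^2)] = zoo*(c + 1)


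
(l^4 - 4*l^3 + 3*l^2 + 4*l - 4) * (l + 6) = l^5 + 2*l^4 - 21*l^3 + 22*l^2 + 20*l - 24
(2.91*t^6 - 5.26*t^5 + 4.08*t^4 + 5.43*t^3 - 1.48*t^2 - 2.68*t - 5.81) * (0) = 0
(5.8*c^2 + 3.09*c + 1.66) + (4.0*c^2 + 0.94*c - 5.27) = 9.8*c^2 + 4.03*c - 3.61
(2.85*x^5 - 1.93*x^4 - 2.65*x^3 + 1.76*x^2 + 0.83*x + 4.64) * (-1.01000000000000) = -2.8785*x^5 + 1.9493*x^4 + 2.6765*x^3 - 1.7776*x^2 - 0.8383*x - 4.6864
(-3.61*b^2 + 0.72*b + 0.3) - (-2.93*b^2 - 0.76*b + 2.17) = -0.68*b^2 + 1.48*b - 1.87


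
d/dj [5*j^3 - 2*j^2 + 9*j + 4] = 15*j^2 - 4*j + 9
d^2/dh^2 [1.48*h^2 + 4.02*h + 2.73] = 2.96000000000000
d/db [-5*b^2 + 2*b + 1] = 2 - 10*b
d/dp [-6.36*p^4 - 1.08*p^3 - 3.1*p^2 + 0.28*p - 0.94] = -25.44*p^3 - 3.24*p^2 - 6.2*p + 0.28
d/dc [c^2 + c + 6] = 2*c + 1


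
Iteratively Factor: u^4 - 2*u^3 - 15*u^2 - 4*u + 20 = (u + 2)*(u^3 - 4*u^2 - 7*u + 10) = (u - 5)*(u + 2)*(u^2 + u - 2) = (u - 5)*(u - 1)*(u + 2)*(u + 2)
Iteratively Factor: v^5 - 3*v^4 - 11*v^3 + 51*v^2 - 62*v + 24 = (v - 1)*(v^4 - 2*v^3 - 13*v^2 + 38*v - 24) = (v - 2)*(v - 1)*(v^3 - 13*v + 12) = (v - 3)*(v - 2)*(v - 1)*(v^2 + 3*v - 4) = (v - 3)*(v - 2)*(v - 1)*(v + 4)*(v - 1)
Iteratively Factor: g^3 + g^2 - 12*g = (g)*(g^2 + g - 12) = g*(g + 4)*(g - 3)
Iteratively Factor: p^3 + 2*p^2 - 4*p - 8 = (p - 2)*(p^2 + 4*p + 4) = (p - 2)*(p + 2)*(p + 2)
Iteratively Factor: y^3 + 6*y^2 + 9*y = (y + 3)*(y^2 + 3*y) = (y + 3)^2*(y)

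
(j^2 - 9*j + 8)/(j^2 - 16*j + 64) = (j - 1)/(j - 8)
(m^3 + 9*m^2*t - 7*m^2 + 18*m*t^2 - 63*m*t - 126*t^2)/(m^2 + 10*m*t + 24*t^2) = (m^2 + 3*m*t - 7*m - 21*t)/(m + 4*t)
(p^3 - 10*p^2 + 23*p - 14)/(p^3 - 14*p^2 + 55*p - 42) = (p - 2)/(p - 6)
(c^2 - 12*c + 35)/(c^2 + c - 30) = (c - 7)/(c + 6)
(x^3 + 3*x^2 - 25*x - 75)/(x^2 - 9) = (x^2 - 25)/(x - 3)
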